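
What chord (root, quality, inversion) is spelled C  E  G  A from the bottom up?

A minor seventh, first inversion

The pitch classes C, E, G, A arrange in thirds as A–C–E–G: an A minor seventh chord.
With the third (C) in the bass, the chord is in first inversion (figured bass 6/5).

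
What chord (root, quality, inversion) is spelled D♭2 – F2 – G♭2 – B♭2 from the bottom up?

Gb major seventh, second inversion

The pitch classes Db, F, Gb, Bb arrange in thirds as Gb–Bb–Db–F: a Gb major seventh chord.
The lowest note is Db, the fifth of the chord, so this is second inversion (figured bass 4/3).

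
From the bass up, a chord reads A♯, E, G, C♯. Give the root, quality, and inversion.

A# diminished seventh, root position

Reducing to letter names: A#, E, G, C#. These stack in thirds as A#–C#–E–G — an A# diminished seventh chord.
With the root (A#) in the bass, the chord is in root position (figured bass 7).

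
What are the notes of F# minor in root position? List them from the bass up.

F#, A, C#

Spelling F# minor: F#–A–C#. In root position the root is bass, giving F#, A, C# from the bottom.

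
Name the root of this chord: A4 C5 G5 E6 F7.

F

The distinct letter names are A, C, G, E, F. Arranged as a stack of thirds they read F–A–C–E–G, so F is the root (an F major ninth chord).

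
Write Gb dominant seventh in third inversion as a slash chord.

Third inversion of Gb dominant seventh has the seventh (Fb) in the bass. As a slash chord: Gb7/Fb.

Gb7/Fb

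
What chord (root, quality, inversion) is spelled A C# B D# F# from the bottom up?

Reducing to letter names: A, C#, B, D#, F#. These stack in thirds as B–D#–F#–A–C# — a B dominant ninth chord.
A is the seventh of B dominant ninth; seventh in the bass means third inversion.

B dominant ninth, third inversion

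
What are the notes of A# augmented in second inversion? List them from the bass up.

E##, A#, C##

Spelling A# augmented: A#–C##–E##. In second inversion the fifth is bass, giving E##, A#, C## from the bottom.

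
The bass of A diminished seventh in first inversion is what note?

C

The third of A diminished seventh (A–C–Eb–Gb) is C; that is the bass in first inversion.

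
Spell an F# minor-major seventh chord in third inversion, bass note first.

Spelling F# minor-major seventh: F#–A–C#–E#. In third inversion the seventh is bass, giving E#, F#, A, C# from the bottom.

E#, F#, A, C#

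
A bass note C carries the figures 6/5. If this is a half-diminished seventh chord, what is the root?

A

The figures 6/5 mean the third of the chord is in the bass. If C is the third of a half-diminished seventh chord, the root is A (chord tones A–C–Eb–G).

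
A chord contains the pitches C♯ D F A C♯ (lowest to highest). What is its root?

D

Reordering C#, D, F, A into stacked thirds gives D–F–A–C#; the bottom of that stack, D, is the root.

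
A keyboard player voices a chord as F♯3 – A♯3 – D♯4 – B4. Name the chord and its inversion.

B major seventh, second inversion

The distinct note names are F#, A#, D#, B. Stacked in thirds they read B–D#–F#–A#, which is a major seventh chord on B.
The lowest note is F#, the fifth of the chord, so this is second inversion (figured bass 4/3).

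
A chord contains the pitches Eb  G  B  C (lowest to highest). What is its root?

Eb, G, B, C are the tones of a C minor-major seventh chord (C–Eb–G–B), making C the root.

C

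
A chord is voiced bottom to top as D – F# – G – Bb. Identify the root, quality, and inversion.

The pitch classes D, F#, G, Bb arrange in thirds as G–Bb–D–F#: a G minor-major seventh chord.
The lowest note is D, the fifth of the chord, so this is second inversion (figured bass 4/3).

G minor-major seventh, second inversion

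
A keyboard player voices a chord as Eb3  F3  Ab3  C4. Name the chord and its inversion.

F minor seventh, third inversion

The pitch classes Eb, F, Ab, C arrange in thirds as F–Ab–C–Eb: an F minor seventh chord.
The lowest note is Eb, the seventh of the chord, so this is third inversion (figured bass 4/2).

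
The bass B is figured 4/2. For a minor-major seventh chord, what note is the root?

C

The figures 4/2 mean the seventh of the chord is in the bass. If B is the seventh of a minor-major seventh chord, the root is C (chord tones C–Eb–G–B).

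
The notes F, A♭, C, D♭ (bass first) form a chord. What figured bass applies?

6/5

The notes F, Ab, C, Db stack in thirds as Db–F–Ab–C — a Db major seventh chord. The bass F is the third, so this is first inversion: figured 6/5.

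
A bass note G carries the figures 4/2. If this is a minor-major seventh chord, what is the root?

Ab

The figures 4/2 mean the seventh of the chord is in the bass. If G is the seventh of a minor-major seventh chord, the root is Ab (chord tones Ab–Cb–Eb–G).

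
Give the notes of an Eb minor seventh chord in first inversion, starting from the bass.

The chord tones are Eb–Gb–Bb–Db. With the third (Gb) lowest for first inversion: Gb, Bb, Db, Eb.

Gb, Bb, Db, Eb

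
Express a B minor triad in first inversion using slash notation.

Bm/D

First inversion of B minor has the third (D) in the bass. As a slash chord: Bm/D.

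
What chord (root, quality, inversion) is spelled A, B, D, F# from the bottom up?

B minor seventh, third inversion

The distinct note names are A, B, D, F#. Stacked in thirds they read B–D–F#–A, which is a minor seventh chord on B.
The lowest note is A, the seventh of the chord, so this is third inversion (figured bass 4/2).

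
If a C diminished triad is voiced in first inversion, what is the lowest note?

Eb

The third of C diminished (C–Eb–Gb) is Eb; that is the bass in first inversion.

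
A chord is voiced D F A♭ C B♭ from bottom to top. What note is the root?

Bb

D, F, Ab, C, Bb are the tones of a Bb dominant ninth chord (Bb–D–F–Ab–C), making Bb the root.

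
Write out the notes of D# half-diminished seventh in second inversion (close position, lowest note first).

The chord tones are D#–F#–A–C#. With the fifth (A) lowest for second inversion: A, C#, D#, F#.

A, C#, D#, F#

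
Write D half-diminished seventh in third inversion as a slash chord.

Dø7/C

Third inversion of D half-diminished seventh has the seventh (C) in the bass. As a slash chord: Dø7/C.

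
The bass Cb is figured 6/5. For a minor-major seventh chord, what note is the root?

Ab

The figures 6/5 mean the third of the chord is in the bass. If Cb is the third of a minor-major seventh chord, the root is Ab (chord tones Ab–Cb–Eb–G).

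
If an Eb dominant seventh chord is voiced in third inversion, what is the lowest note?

The seventh of Eb dominant seventh (Eb–G–Bb–Db) is Db; that is the bass in third inversion.

Db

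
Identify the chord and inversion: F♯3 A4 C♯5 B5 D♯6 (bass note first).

The pitch classes F#, A, C#, B, D# arrange in thirds as B–D#–F#–A–C#: a B dominant ninth chord.
With the fifth (F#) in the bass, the chord is in second inversion.

B dominant ninth, second inversion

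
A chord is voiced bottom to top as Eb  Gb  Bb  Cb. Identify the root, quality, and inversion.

Cb major seventh, first inversion

Reducing to letter names: Eb, Gb, Bb, Cb. These stack in thirds as Cb–Eb–Gb–Bb — a Cb major seventh chord.
Eb is the third of Cb major seventh; third in the bass means first inversion (figured bass 6/5).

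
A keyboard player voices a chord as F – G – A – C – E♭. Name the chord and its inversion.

The distinct note names are F, G, A, C, Eb. Stacked in thirds they read F–A–C–Eb–G, which is a dominant ninth chord on F.
F is the root of F dominant ninth; root in the bass means root position.

F dominant ninth, root position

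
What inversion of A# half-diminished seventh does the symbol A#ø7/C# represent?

first inversion

A#ø7/C# means A# half-diminished seventh with C# in the bass. C# is the third of A# half-diminished seventh (A#–C#–E–G#), so this is first inversion.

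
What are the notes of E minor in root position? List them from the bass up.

E, G, B

Spelling E minor: E–G–B. In root position the root is bass, giving E, G, B from the bottom.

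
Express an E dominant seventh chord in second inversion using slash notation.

E7/B

Second inversion of E dominant seventh has the fifth (B) in the bass. As a slash chord: E7/B.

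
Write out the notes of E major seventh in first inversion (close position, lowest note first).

E major seventh is E–G#–B–D#. First inversion puts the third (G#) in the bass, with the remaining tones above: G#, B, D#, E.

G#, B, D#, E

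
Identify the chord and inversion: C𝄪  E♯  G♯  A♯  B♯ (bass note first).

Reducing to letter names: C##, E#, G#, A#, B#. These stack in thirds as A#–C##–E#–G#–B# — an A# dominant ninth chord.
The lowest note is C##, the third of the chord, so this is first inversion.

A# dominant ninth, first inversion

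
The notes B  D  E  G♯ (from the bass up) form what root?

B, D, E, G# are the tones of an E dominant seventh chord (E–G#–B–D), making E the root.

E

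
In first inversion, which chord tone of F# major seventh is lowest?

A#

F# major seventh is F#–A#–C#–E#. First inversion places the third in the bass: A#.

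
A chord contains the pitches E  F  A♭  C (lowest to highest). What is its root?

Reordering E, F, Ab, C into stacked thirds gives F–Ab–C–E; the bottom of that stack, F, is the root.

F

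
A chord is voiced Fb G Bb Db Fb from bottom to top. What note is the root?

G

Reordering Fb, G, Bb, Db into stacked thirds gives G–Bb–Db–Fb; the bottom of that stack, G, is the root.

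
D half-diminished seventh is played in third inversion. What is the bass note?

C

D half-diminished seventh is D–F–Ab–C. Third inversion places the seventh in the bass: C.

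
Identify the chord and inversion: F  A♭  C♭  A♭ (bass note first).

F diminished, root position

The distinct note names are F, Ab, Cb. Stacked in thirds they read F–Ab–Cb, which is a diminished triad on F.
The lowest note is F, the root of the chord, so this is root position (figured bass 5/3).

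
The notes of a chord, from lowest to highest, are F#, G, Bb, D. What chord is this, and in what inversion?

The pitch classes F#, G, Bb, D arrange in thirds as G–Bb–D–F#: a G minor-major seventh chord.
The lowest note is F#, the seventh of the chord, so this is third inversion (figured bass 4/2).

G minor-major seventh, third inversion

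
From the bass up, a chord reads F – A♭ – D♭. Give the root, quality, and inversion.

Db major, first inversion

Reducing to letter names: F, Ab, Db. These stack in thirds as Db–F–Ab — a Db major triad.
The lowest note is F, the third of the chord, so this is first inversion (figured bass 6).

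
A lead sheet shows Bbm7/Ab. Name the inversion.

third inversion

Bbm7/Ab means Bb minor seventh with Ab in the bass. Ab is the seventh of Bb minor seventh (Bb–Db–F–Ab), so this is third inversion.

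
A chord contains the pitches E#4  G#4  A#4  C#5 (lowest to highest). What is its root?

Reordering E#, G#, A#, C# into stacked thirds gives A#–C#–E#–G#; the bottom of that stack, A#, is the root.

A#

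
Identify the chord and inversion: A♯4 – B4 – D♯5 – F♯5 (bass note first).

B major seventh, third inversion

Reducing to letter names: A#, B, D#, F#. These stack in thirds as B–D#–F#–A# — a B major seventh chord.
With the seventh (A#) in the bass, the chord is in third inversion (figured bass 4/2).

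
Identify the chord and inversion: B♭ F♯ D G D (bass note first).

G minor-major seventh, first inversion

The distinct note names are Bb, F#, D, G. Stacked in thirds they read G–Bb–D–F#, which is a minor-major seventh chord on G.
With the third (Bb) in the bass, the chord is in first inversion (figured bass 6/5).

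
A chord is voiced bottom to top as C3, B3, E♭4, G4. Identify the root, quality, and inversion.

Reducing to letter names: C, B, Eb, G. These stack in thirds as C–Eb–G–B — a C minor-major seventh chord.
With the root (C) in the bass, the chord is in root position (figured bass 7).

C minor-major seventh, root position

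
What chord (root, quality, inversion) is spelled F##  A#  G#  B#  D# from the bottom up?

The distinct note names are F##, A#, G#, B#, D#. Stacked in thirds they read G#–B#–D#–F##–A#, which is a major ninth chord on G#.
With the seventh (F##) in the bass, the chord is in third inversion.

G# major ninth, third inversion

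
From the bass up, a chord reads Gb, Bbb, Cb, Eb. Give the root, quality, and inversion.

The pitch classes Gb, Bbb, Cb, Eb arrange in thirds as Cb–Eb–Gb–Bbb: a Cb dominant seventh chord.
Gb is the fifth of Cb dominant seventh; fifth in the bass means second inversion (figured bass 4/3).

Cb dominant seventh, second inversion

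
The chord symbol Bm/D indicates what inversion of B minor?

first inversion

Bm/D means B minor with D in the bass. D is the third of B minor (B–D–F#), so this is first inversion.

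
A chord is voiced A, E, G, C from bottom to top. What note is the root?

A, E, G, C are the tones of an A minor seventh chord (A–C–E–G), making A the root.

A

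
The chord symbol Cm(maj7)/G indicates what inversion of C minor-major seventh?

Cm(maj7)/G means C minor-major seventh with G in the bass. G is the fifth of C minor-major seventh (C–Eb–G–B), so this is second inversion.

second inversion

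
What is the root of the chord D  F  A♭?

D, F, Ab are the tones of a D diminished triad (D–F–Ab), making D the root.

D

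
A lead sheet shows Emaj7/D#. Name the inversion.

Emaj7/D# means E major seventh with D# in the bass. D# is the seventh of E major seventh (E–G#–B–D#), so this is third inversion.

third inversion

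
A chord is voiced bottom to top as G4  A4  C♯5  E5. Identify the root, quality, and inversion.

The pitch classes G, A, C#, E arrange in thirds as A–C#–E–G: an A dominant seventh chord.
The lowest note is G, the seventh of the chord, so this is third inversion (figured bass 4/2).

A dominant seventh, third inversion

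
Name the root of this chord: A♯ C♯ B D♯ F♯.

Reordering A#, C#, B, D#, F# into stacked thirds gives B–D#–F#–A#–C#; the bottom of that stack, B, is the root.

B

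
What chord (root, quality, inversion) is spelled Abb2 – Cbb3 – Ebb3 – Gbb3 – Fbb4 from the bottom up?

The distinct note names are Abb, Cbb, Ebb, Gbb, Fbb. Stacked in thirds they read Fbb–Abb–Cbb–Ebb–Gbb, which is a major ninth chord on Fbb.
Abb is the third of Fbb major ninth; third in the bass means first inversion.

Fbb major ninth, first inversion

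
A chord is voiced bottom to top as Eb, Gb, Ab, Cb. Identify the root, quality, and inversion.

Ab minor seventh, second inversion

Reducing to letter names: Eb, Gb, Ab, Cb. These stack in thirds as Ab–Cb–Eb–Gb — an Ab minor seventh chord.
The lowest note is Eb, the fifth of the chord, so this is second inversion (figured bass 4/3).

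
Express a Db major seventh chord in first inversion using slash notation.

Dbmaj7/F

First inversion of Db major seventh has the third (F) in the bass. As a slash chord: Dbmaj7/F.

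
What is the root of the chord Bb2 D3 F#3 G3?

The distinct letter names are Bb, D, F#, G. Arranged as a stack of thirds they read G–Bb–D–F#, so G is the root (a G minor-major seventh chord).

G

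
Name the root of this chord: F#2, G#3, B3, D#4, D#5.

The distinct letter names are F#, G#, B, D#. Arranged as a stack of thirds they read G#–B–D#–F#, so G# is the root (a G# minor seventh chord).

G#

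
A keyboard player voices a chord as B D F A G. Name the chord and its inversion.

G dominant ninth, first inversion

The pitch classes B, D, F, A, G arrange in thirds as G–B–D–F–A: a G dominant ninth chord.
B is the third of G dominant ninth; third in the bass means first inversion.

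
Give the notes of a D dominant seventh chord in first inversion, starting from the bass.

Spelling D dominant seventh: D–F#–A–C. In first inversion the third is bass, giving F#, A, C, D from the bottom.

F#, A, C, D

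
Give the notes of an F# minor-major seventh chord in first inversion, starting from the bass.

F# minor-major seventh is F#–A–C#–E#. First inversion puts the third (A) in the bass, with the remaining tones above: A, C#, E#, F#.

A, C#, E#, F#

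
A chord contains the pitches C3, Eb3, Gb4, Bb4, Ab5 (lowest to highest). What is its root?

C, Eb, Gb, Bb, Ab are the tones of an Ab dominant ninth chord (Ab–C–Eb–Gb–Bb), making Ab the root.

Ab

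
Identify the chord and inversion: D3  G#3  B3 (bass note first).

The distinct note names are D, G#, B. Stacked in thirds they read G#–B–D, which is a diminished triad on G#.
D is the fifth of G# diminished; fifth in the bass means second inversion (figured bass 6/4).

G# diminished, second inversion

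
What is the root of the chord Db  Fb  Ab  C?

The distinct letter names are Db, Fb, Ab, C. Arranged as a stack of thirds they read Db–Fb–Ab–C, so Db is the root (a Db minor-major seventh chord).

Db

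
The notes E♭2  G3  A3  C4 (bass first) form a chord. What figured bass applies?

4/3

The notes Eb, G, A, C stack in thirds as A–C–Eb–G — an A half-diminished seventh chord. The bass Eb is the fifth, so this is second inversion: figured 4/3.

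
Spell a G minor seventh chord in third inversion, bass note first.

G minor seventh is G–Bb–D–F. Third inversion puts the seventh (F) in the bass, with the remaining tones above: F, G, Bb, D.

F, G, Bb, D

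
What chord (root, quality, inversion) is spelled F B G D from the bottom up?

G dominant seventh, third inversion

Reducing to letter names: F, B, G, D. These stack in thirds as G–B–D–F — a G dominant seventh chord.
F is the seventh of G dominant seventh; seventh in the bass means third inversion (figured bass 4/2).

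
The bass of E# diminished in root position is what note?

E#

The root of E# diminished (E#–G#–B) is E#; that is the bass in root position.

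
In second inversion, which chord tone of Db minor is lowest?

Db minor is Db–Fb–Ab. Second inversion places the fifth in the bass: Ab.

Ab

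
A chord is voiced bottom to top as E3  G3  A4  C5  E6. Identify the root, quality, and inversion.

Reducing to letter names: E, G, A, C. These stack in thirds as A–C–E–G — an A minor seventh chord.
With the fifth (E) in the bass, the chord is in second inversion (figured bass 4/3).

A minor seventh, second inversion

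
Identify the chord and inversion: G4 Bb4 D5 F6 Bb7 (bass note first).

The pitch classes G, Bb, D, F arrange in thirds as G–Bb–D–F: a G minor seventh chord.
With the root (G) in the bass, the chord is in root position (figured bass 7).

G minor seventh, root position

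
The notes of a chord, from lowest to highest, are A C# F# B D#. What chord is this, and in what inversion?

B dominant ninth, third inversion

The pitch classes A, C#, F#, B, D# arrange in thirds as B–D#–F#–A–C#: a B dominant ninth chord.
With the seventh (A) in the bass, the chord is in third inversion.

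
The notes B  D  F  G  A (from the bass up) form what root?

Reordering B, D, F, G, A into stacked thirds gives G–B–D–F–A; the bottom of that stack, G, is the root.

G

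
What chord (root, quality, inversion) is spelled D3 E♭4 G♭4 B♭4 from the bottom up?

Eb minor-major seventh, third inversion

The pitch classes D, Eb, Gb, Bb arrange in thirds as Eb–Gb–Bb–D: an Eb minor-major seventh chord.
With the seventh (D) in the bass, the chord is in third inversion (figured bass 4/2).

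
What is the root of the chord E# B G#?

E#

E#, B, G# are the tones of an E# diminished triad (E#–G#–B), making E# the root.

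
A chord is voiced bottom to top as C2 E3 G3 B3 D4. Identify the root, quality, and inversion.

C major ninth, root position

The distinct note names are C, E, G, B, D. Stacked in thirds they read C–E–G–B–D, which is a major ninth chord on C.
With the root (C) in the bass, the chord is in root position.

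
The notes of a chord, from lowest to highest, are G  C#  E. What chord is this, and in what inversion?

C# diminished, second inversion

The pitch classes G, C#, E arrange in thirds as C#–E–G: a C# diminished triad.
The lowest note is G, the fifth of the chord, so this is second inversion (figured bass 6/4).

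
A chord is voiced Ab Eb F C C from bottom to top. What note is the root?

F

The distinct letter names are Ab, Eb, F, C. Arranged as a stack of thirds they read F–Ab–C–Eb, so F is the root (an F minor seventh chord).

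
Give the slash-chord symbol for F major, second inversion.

FM/C

Second inversion of F major has the fifth (C) in the bass. As a slash chord: FM/C.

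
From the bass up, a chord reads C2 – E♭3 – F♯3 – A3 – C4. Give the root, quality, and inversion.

F# diminished seventh, second inversion

The distinct note names are C, Eb, F#, A. Stacked in thirds they read F#–A–C–Eb, which is a diminished seventh chord on F#.
With the fifth (C) in the bass, the chord is in second inversion (figured bass 4/3).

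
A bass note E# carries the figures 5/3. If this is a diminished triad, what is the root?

The figures 5/3 mean the root of the chord is in the bass. If E# is the root of a diminished triad, the root is E# (chord tones E#–G#–B).

E#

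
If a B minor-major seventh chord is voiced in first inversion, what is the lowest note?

B minor-major seventh is B–D–F#–A#. First inversion places the third in the bass: D.

D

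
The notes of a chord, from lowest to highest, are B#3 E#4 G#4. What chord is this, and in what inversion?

The pitch classes B#, E#, G# arrange in thirds as E#–G#–B#: an E# minor triad.
The lowest note is B#, the fifth of the chord, so this is second inversion (figured bass 6/4).

E# minor, second inversion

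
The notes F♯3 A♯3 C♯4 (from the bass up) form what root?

F#

The distinct letter names are F#, A#, C#. Arranged as a stack of thirds they read F#–A#–C#, so F# is the root (an F# major triad).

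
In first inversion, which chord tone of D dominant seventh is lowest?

F#

D dominant seventh is D–F#–A–C. First inversion places the third in the bass: F#.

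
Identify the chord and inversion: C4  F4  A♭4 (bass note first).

F minor, second inversion

The distinct note names are C, F, Ab. Stacked in thirds they read F–Ab–C, which is a minor triad on F.
C is the fifth of F minor; fifth in the bass means second inversion (figured bass 6/4).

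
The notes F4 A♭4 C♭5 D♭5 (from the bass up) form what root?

Reordering F, Ab, Cb, Db into stacked thirds gives Db–F–Ab–Cb; the bottom of that stack, Db, is the root.

Db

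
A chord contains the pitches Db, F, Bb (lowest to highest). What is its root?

Bb

Reordering Db, F, Bb into stacked thirds gives Bb–Db–F; the bottom of that stack, Bb, is the root.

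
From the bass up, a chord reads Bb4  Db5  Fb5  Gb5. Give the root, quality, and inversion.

Gb dominant seventh, first inversion

Reducing to letter names: Bb, Db, Fb, Gb. These stack in thirds as Gb–Bb–Db–Fb — a Gb dominant seventh chord.
The lowest note is Bb, the third of the chord, so this is first inversion (figured bass 6/5).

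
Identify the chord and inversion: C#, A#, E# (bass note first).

A# minor, first inversion

The distinct note names are C#, A#, E#. Stacked in thirds they read A#–C#–E#, which is a minor triad on A#.
The lowest note is C#, the third of the chord, so this is first inversion (figured bass 6).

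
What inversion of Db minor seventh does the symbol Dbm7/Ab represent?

Dbm7/Ab means Db minor seventh with Ab in the bass. Ab is the fifth of Db minor seventh (Db–Fb–Ab–Cb), so this is second inversion.

second inversion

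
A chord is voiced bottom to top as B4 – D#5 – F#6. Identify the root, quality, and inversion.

The pitch classes B, D#, F# arrange in thirds as B–D#–F#: a B major triad.
B is the root of B major; root in the bass means root position (figured bass 5/3).

B major, root position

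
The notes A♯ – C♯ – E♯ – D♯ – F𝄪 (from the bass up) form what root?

The distinct letter names are A#, C#, E#, D#, F##. Arranged as a stack of thirds they read D#–F##–A#–C#–E#, so D# is the root (a D# dominant ninth chord).

D#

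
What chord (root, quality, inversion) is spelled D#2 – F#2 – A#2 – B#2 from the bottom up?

Reducing to letter names: D#, F#, A#, B#. These stack in thirds as B#–D#–F#–A# — a B# half-diminished seventh chord.
With the third (D#) in the bass, the chord is in first inversion (figured bass 6/5).

B# half-diminished seventh, first inversion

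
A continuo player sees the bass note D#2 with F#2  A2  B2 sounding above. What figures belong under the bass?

6/5

The notes D#, F#, A, B stack in thirds as B–D#–F#–A — a B dominant seventh chord. The bass D# is the third, so this is first inversion: figured 6/5.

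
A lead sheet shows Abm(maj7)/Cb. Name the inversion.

Abm(maj7)/Cb means Ab minor-major seventh with Cb in the bass. Cb is the third of Ab minor-major seventh (Ab–Cb–Eb–G), so this is first inversion.

first inversion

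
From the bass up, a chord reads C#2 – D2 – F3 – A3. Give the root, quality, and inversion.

The distinct note names are C#, D, F, A. Stacked in thirds they read D–F–A–C#, which is a minor-major seventh chord on D.
The lowest note is C#, the seventh of the chord, so this is third inversion (figured bass 4/2).

D minor-major seventh, third inversion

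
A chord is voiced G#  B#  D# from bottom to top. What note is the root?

G#

The distinct letter names are G#, B#, D#. Arranged as a stack of thirds they read G#–B#–D#, so G# is the root (a G# major triad).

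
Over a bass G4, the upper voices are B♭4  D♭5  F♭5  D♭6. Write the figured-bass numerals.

The notes G, Bb, Db, Fb stack in thirds as G–Bb–Db–Fb — a G diminished seventh chord. The bass G is the root, so this is root position: figured 7.

7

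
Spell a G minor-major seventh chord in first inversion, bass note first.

Spelling G minor-major seventh: G–Bb–D–F#. In first inversion the third is bass, giving Bb, D, F#, G from the bottom.

Bb, D, F#, G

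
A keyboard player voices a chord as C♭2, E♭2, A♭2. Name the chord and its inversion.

Ab minor, first inversion

The distinct note names are Cb, Eb, Ab. Stacked in thirds they read Ab–Cb–Eb, which is a minor triad on Ab.
Cb is the third of Ab minor; third in the bass means first inversion (figured bass 6).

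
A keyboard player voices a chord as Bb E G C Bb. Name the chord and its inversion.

The distinct note names are Bb, E, G, C. Stacked in thirds they read C–E–G–Bb, which is a dominant seventh chord on C.
The lowest note is Bb, the seventh of the chord, so this is third inversion (figured bass 4/2).

C dominant seventh, third inversion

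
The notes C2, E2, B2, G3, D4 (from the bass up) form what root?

Reordering C, E, B, G, D into stacked thirds gives C–E–G–B–D; the bottom of that stack, C, is the root.

C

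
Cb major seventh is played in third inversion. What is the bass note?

In third inversion the seventh is lowest. For Cb major seventh (Cb–Eb–Gb–Bb) that is Bb.

Bb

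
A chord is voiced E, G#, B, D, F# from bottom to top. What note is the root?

Reordering E, G#, B, D, F# into stacked thirds gives E–G#–B–D–F#; the bottom of that stack, E, is the root.

E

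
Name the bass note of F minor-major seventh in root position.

F minor-major seventh is F–Ab–C–E. Root position places the root in the bass: F.

F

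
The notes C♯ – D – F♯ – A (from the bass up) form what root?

Reordering C#, D, F#, A into stacked thirds gives D–F#–A–C#; the bottom of that stack, D, is the root.

D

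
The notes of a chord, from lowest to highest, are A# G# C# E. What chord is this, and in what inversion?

The distinct note names are A#, G#, C#, E. Stacked in thirds they read A#–C#–E–G#, which is a half-diminished seventh chord on A#.
A# is the root of A# half-diminished seventh; root in the bass means root position (figured bass 7).

A# half-diminished seventh, root position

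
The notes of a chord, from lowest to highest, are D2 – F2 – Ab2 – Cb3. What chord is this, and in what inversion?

The pitch classes D, F, Ab, Cb arrange in thirds as D–F–Ab–Cb: a D diminished seventh chord.
The lowest note is D, the root of the chord, so this is root position (figured bass 7).

D diminished seventh, root position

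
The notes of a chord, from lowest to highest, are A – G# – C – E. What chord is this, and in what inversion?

Reducing to letter names: A, G#, C, E. These stack in thirds as A–C–E–G# — an A minor-major seventh chord.
With the root (A) in the bass, the chord is in root position (figured bass 7).

A minor-major seventh, root position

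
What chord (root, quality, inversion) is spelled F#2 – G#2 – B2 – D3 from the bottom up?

G# half-diminished seventh, third inversion

The distinct note names are F#, G#, B, D. Stacked in thirds they read G#–B–D–F#, which is a half-diminished seventh chord on G#.
F# is the seventh of G# half-diminished seventh; seventh in the bass means third inversion (figured bass 4/2).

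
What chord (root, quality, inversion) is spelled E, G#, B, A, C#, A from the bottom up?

Reducing to letter names: E, G#, B, A, C#. These stack in thirds as A–C#–E–G#–B — an A major ninth chord.
With the fifth (E) in the bass, the chord is in second inversion.

A major ninth, second inversion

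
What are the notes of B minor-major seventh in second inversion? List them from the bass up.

F#, A#, B, D

Spelling B minor-major seventh: B–D–F#–A#. In second inversion the fifth is bass, giving F#, A#, B, D from the bottom.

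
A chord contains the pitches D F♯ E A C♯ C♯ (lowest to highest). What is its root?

D, F#, E, A, C# are the tones of a D major ninth chord (D–F#–A–C#–E), making D the root.

D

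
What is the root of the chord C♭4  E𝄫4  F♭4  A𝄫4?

Reordering Cb, Ebb, Fb, Abb into stacked thirds gives Fb–Abb–Cb–Ebb; the bottom of that stack, Fb, is the root.

Fb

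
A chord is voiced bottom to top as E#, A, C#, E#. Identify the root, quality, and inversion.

A augmented, second inversion

The pitch classes E#, A, C# arrange in thirds as A–C#–E#: an A augmented triad.
The lowest note is E#, the fifth of the chord, so this is second inversion (figured bass 6/4).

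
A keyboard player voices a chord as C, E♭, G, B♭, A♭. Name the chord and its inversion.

Ab major ninth, first inversion

The pitch classes C, Eb, G, Bb, Ab arrange in thirds as Ab–C–Eb–G–Bb: an Ab major ninth chord.
The lowest note is C, the third of the chord, so this is first inversion.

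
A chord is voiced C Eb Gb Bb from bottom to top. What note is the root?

C

C, Eb, Gb, Bb are the tones of a C half-diminished seventh chord (C–Eb–Gb–Bb), making C the root.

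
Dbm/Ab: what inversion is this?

Dbm/Ab means Db minor with Ab in the bass. Ab is the fifth of Db minor (Db–Fb–Ab), so this is second inversion.

second inversion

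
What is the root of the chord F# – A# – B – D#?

B

F#, A#, B, D# are the tones of a B major seventh chord (B–D#–F#–A#), making B the root.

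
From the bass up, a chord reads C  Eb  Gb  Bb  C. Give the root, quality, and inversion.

C half-diminished seventh, root position

The distinct note names are C, Eb, Gb, Bb. Stacked in thirds they read C–Eb–Gb–Bb, which is a half-diminished seventh chord on C.
C is the root of C half-diminished seventh; root in the bass means root position (figured bass 7).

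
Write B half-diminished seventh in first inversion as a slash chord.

Bø7/D

First inversion of B half-diminished seventh has the third (D) in the bass. As a slash chord: Bø7/D.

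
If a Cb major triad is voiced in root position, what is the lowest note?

The root of Cb major (Cb–Eb–Gb) is Cb; that is the bass in root position.

Cb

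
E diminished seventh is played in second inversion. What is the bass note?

Bb

In second inversion the fifth is lowest. For E diminished seventh (E–G–Bb–Db) that is Bb.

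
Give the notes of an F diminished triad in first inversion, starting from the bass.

Ab, Cb, F

F diminished is F–Ab–Cb. First inversion puts the third (Ab) in the bass, with the remaining tones above: Ab, Cb, F.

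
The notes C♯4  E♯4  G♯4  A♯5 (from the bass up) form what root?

A#

C#, E#, G#, A# are the tones of an A# minor seventh chord (A#–C#–E#–G#), making A# the root.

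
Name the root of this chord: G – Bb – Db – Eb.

Eb

Reordering G, Bb, Db, Eb into stacked thirds gives Eb–G–Bb–Db; the bottom of that stack, Eb, is the root.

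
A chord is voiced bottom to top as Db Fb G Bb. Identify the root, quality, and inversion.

The distinct note names are Db, Fb, G, Bb. Stacked in thirds they read G–Bb–Db–Fb, which is a diminished seventh chord on G.
With the fifth (Db) in the bass, the chord is in second inversion (figured bass 4/3).

G diminished seventh, second inversion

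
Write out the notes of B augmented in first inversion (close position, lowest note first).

B augmented is B–D#–F##. First inversion puts the third (D#) in the bass, with the remaining tones above: D#, F##, B.

D#, F##, B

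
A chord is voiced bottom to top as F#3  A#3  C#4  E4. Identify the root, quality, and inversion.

The distinct note names are F#, A#, C#, E. Stacked in thirds they read F#–A#–C#–E, which is a dominant seventh chord on F#.
The lowest note is F#, the root of the chord, so this is root position (figured bass 7).

F# dominant seventh, root position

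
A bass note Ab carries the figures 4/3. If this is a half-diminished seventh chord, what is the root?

The figures 4/3 mean the fifth of the chord is in the bass. If Ab is the fifth of a half-diminished seventh chord, the root is D (chord tones D–F–Ab–C).

D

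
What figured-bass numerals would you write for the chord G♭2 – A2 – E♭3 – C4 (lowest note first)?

The notes Gb, A, Eb, C stack in thirds as A–C–Eb–Gb — an A diminished seventh chord. The bass Gb is the seventh, so this is third inversion: figured 4/2.

4/2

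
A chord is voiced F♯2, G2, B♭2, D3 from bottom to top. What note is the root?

G

Reordering F#, G, Bb, D into stacked thirds gives G–Bb–D–F#; the bottom of that stack, G, is the root.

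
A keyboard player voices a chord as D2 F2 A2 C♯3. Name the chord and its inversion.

Reducing to letter names: D, F, A, C#. These stack in thirds as D–F–A–C# — a D minor-major seventh chord.
D is the root of D minor-major seventh; root in the bass means root position (figured bass 7).

D minor-major seventh, root position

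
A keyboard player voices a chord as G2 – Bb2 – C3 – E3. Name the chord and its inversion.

Reducing to letter names: G, Bb, C, E. These stack in thirds as C–E–G–Bb — a C dominant seventh chord.
The lowest note is G, the fifth of the chord, so this is second inversion (figured bass 4/3).

C dominant seventh, second inversion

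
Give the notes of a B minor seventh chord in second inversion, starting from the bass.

B minor seventh is B–D–F#–A. Second inversion puts the fifth (F#) in the bass, with the remaining tones above: F#, A, B, D.

F#, A, B, D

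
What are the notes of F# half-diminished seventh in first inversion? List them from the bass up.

A, C, E, F#

The chord tones are F#–A–C–E. With the third (A) lowest for first inversion: A, C, E, F#.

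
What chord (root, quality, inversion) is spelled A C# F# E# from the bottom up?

F# minor-major seventh, first inversion

The pitch classes A, C#, F#, E# arrange in thirds as F#–A–C#–E#: an F# minor-major seventh chord.
The lowest note is A, the third of the chord, so this is first inversion (figured bass 6/5).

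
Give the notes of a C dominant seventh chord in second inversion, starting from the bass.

G, Bb, C, E

The chord tones are C–E–G–Bb. With the fifth (G) lowest for second inversion: G, Bb, C, E.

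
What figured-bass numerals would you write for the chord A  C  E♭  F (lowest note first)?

The notes A, C, Eb, F stack in thirds as F–A–C–Eb — an F dominant seventh chord. The bass A is the third, so this is first inversion: figured 6/5.

6/5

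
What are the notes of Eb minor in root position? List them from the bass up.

Eb minor is Eb–Gb–Bb. Root position puts the root (Eb) in the bass, with the remaining tones above: Eb, Gb, Bb.

Eb, Gb, Bb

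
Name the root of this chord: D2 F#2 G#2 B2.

D, F#, G#, B are the tones of a G# half-diminished seventh chord (G#–B–D–F#), making G# the root.

G#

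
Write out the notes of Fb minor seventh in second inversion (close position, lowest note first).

Cb, Ebb, Fb, Abb

Spelling Fb minor seventh: Fb–Abb–Cb–Ebb. In second inversion the fifth is bass, giving Cb, Ebb, Fb, Abb from the bottom.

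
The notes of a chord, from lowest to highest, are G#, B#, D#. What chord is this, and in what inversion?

G# major, root position

Reducing to letter names: G#, B#, D#. These stack in thirds as G#–B#–D# — a G# major triad.
The lowest note is G#, the root of the chord, so this is root position (figured bass 5/3).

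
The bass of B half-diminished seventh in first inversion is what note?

In first inversion the third is lowest. For B half-diminished seventh (B–D–F–A) that is D.

D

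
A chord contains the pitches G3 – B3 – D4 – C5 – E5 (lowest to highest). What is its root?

The distinct letter names are G, B, D, C, E. Arranged as a stack of thirds they read C–E–G–B–D, so C is the root (a C major ninth chord).

C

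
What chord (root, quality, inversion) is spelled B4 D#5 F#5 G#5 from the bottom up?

Reducing to letter names: B, D#, F#, G#. These stack in thirds as G#–B–D#–F# — a G# minor seventh chord.
The lowest note is B, the third of the chord, so this is first inversion (figured bass 6/5).

G# minor seventh, first inversion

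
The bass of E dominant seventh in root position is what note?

E

In root position the root is lowest. For E dominant seventh (E–G#–B–D) that is E.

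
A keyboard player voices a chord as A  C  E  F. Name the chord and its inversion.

The pitch classes A, C, E, F arrange in thirds as F–A–C–E: an F major seventh chord.
The lowest note is A, the third of the chord, so this is first inversion (figured bass 6/5).

F major seventh, first inversion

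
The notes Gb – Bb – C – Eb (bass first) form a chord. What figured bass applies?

4/3

The notes Gb, Bb, C, Eb stack in thirds as C–Eb–Gb–Bb — a C half-diminished seventh chord. The bass Gb is the fifth, so this is second inversion: figured 4/3.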